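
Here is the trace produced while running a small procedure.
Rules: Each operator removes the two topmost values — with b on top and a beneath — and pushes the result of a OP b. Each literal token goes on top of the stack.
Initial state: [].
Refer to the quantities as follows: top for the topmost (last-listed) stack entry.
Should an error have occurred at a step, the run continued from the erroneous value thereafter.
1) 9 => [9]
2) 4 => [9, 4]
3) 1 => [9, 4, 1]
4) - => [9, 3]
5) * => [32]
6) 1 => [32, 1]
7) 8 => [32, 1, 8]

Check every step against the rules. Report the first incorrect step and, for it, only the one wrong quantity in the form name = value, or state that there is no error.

step 1: push 9: top = 9 -> consistent with the trace
step 2: push 4: top = 4 -> verified
step 3: push 1: top = 1 -> no discrepancy
step 4: 4 - 1 = 3 -> same as recorded
step 5: 9 * 3 = 27 -> not what was recorded
Step 5 is the first one off; corrected, top = 27.

step 5, top = 27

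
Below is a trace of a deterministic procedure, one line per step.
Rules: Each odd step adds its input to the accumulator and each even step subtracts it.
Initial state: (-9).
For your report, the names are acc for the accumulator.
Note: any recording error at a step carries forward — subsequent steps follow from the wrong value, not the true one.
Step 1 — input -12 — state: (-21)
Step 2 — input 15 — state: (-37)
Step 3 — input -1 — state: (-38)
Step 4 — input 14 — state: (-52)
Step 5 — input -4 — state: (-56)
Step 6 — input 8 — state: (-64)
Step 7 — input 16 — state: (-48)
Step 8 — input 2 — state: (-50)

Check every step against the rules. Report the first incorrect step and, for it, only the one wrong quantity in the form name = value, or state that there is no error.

step 2, acc = -36

Recomputing the run from the initial state:
step 1: acc = -21
step 2: acc = -36
step 3: acc = -37
step 4: acc = -51
step 5: acc = -55
step 6: acc = -63
step 7: acc = -47
step 8: acc = -49
The first disagreement with the trace is at step 2, where the value should be acc = -36.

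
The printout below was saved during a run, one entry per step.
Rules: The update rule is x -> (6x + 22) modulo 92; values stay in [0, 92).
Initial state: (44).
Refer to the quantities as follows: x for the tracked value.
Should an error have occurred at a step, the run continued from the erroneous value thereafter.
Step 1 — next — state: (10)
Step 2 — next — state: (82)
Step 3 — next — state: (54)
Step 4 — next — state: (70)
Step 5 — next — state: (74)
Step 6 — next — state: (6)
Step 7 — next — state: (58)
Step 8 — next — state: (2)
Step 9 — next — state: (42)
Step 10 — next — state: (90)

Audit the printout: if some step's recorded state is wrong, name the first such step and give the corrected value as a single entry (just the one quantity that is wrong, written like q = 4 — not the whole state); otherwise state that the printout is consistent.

Step 1: x = (6*44 + 22) mod 92 = 10 — agrees with the printout.
Step 2: x = (6*10 + 22) mod 92 = 82 — matches.
Step 3: x = (6*82 + 22) mod 92 = 54 — checks out.
Step 4: x = (6*54 + 22) mod 92 = 70 — matches.
Step 5: x = (6*70 + 22) mod 92 = 74 — checks out.
Step 6: x = (6*74 + 22) mod 92 = 6 — verified.
Step 7: x = (6*6 + 22) mod 92 = 58 — in agreement.
Step 8: x = (6*58 + 22) mod 92 = 2 — in agreement.
Step 9: x = (6*2 + 22) mod 92 = 34 — the recorded entry deviates here.
That makes step 9 the first incorrect line — x = 34 is what it should show.

step 9, x = 34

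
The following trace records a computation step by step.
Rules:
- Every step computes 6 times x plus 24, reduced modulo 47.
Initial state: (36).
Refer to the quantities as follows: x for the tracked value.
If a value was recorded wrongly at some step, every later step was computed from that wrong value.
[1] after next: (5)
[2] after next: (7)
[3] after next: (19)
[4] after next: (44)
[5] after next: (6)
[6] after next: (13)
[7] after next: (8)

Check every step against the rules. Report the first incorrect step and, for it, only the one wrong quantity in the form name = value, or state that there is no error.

no error

Recomputing the run from the initial state:
step 1: x = 5
step 2: x = 7
step 3: x = 19
step 4: x = 44
step 5: x = 6
step 6: x = 13
step 7: x = 8
This matches the trace at every step.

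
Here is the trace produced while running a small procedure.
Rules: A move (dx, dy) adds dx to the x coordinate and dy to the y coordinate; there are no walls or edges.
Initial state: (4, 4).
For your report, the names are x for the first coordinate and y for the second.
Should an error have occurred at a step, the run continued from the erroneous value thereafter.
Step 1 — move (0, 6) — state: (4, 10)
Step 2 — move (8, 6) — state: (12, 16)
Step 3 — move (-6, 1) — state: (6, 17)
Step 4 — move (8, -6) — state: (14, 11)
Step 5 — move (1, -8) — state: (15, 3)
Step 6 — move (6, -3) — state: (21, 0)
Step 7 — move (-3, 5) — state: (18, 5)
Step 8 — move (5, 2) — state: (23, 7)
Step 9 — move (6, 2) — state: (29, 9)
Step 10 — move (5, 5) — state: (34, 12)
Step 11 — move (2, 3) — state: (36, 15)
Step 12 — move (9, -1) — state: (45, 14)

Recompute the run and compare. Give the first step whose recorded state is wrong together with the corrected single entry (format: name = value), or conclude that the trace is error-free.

Recomputing the run from the initial state:
step 1: x = 4, y = 10
step 2: x = 12, y = 16
step 3: x = 6, y = 17
step 4: x = 14, y = 11
step 5: x = 15, y = 3
step 6: x = 21, y = 0
step 7: x = 18, y = 5
step 8: x = 23, y = 7
step 9: x = 29, y = 9
step 10: x = 34, y = 14
step 11: x = 36, y = 17
step 12: x = 45, y = 16
The first disagreement with the trace is at step 10, where the value should be y = 14.

step 10, y = 14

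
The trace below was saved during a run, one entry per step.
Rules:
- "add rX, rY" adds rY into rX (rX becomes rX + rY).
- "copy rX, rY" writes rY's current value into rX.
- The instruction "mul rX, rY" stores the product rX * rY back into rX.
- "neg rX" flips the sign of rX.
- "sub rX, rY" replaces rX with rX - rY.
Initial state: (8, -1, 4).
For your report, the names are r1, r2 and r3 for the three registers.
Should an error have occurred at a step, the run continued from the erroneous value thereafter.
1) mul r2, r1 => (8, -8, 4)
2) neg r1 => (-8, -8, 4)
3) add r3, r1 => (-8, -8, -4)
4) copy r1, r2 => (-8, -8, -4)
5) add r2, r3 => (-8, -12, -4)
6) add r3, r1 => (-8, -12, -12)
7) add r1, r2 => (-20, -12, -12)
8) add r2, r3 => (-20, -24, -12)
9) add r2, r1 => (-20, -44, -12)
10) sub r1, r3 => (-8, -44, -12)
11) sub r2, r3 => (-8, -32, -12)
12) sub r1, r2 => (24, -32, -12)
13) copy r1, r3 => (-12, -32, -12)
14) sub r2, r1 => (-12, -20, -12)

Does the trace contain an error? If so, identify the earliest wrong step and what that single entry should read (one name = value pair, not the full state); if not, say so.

Step 1: r2 = -1 * 8 = -8 — no discrepancy.
Step 2: r1 = -(8) = -8 — matches.
Step 3: r3 = 4 + -8 = -4 — checks out.
Step 4: r1 = -8 — in agreement.
Step 5: r2 = -8 + -4 = -12 — matches.
Step 6: r3 = -4 + -8 = -12 — consistent with the trace.
Step 7: r1 = -8 + -12 = -20 — exactly as logged.
Step 8: r2 = -12 + -12 = -24 — no discrepancy.
Step 9: r2 = -24 + -20 = -44 — confirmed correct.
Step 10: r1 = -20 - -12 = -8 — exactly as logged.
Step 11: r2 = -44 - -12 = -32 — exactly as logged.
Step 12: r1 = -8 - -32 = 24 — agrees with the trace.
Step 13: r1 = -12 — no discrepancy.
Step 14: r2 = -32 - -12 = -20 — confirmed correct.
No step deviates from the rules.

no error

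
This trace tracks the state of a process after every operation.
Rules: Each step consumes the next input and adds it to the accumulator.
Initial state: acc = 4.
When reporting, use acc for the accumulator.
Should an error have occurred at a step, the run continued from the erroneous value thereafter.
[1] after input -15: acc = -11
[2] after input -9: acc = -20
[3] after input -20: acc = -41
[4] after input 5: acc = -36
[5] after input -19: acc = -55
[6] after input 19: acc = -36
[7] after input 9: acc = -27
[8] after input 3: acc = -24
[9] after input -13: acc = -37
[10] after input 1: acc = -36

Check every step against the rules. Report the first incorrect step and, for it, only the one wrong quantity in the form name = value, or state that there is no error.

Recomputing the run from the initial state:
step 1: acc = -11
step 2: acc = -20
step 3: acc = -40
step 4: acc = -35
step 5: acc = -54
step 6: acc = -35
step 7: acc = -26
step 8: acc = -23
step 9: acc = -36
step 10: acc = -35
The first disagreement with the trace is at step 3, where the value should be acc = -40.

step 3, acc = -40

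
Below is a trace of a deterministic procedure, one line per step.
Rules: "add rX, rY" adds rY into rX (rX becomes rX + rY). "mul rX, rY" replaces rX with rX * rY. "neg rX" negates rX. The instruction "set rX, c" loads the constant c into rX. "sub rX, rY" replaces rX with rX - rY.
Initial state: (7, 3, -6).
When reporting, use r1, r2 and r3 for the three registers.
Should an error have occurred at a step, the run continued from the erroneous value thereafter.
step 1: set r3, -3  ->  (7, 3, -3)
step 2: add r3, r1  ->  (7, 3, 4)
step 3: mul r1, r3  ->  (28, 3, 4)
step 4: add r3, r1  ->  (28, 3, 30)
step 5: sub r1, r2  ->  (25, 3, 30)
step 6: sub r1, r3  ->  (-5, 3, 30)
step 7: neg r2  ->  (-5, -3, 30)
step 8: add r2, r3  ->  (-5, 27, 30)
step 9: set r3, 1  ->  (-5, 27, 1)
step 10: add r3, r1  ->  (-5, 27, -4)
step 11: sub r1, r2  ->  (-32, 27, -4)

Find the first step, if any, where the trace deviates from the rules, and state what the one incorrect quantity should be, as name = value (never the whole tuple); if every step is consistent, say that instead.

step 1: r3 = -3 -> same as recorded
step 2: r3 = -3 + 7 = 4 -> checks out
step 3: r1 = 7 * 4 = 28 -> same as recorded
step 4: r3 = 4 + 28 = 32 -> not what was recorded
First incorrect step: 4; the correct value is r3 = 32.

step 4, r3 = 32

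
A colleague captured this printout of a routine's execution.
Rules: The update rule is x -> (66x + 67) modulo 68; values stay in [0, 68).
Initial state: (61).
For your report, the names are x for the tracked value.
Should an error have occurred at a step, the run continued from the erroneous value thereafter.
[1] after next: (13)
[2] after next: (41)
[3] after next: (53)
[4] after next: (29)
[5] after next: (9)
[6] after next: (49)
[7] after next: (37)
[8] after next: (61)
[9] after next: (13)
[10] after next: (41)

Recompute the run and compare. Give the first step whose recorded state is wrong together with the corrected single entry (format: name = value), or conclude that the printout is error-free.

no error

step 1: x = (66*61 + 67) mod 68 = 13 -> matches
step 2: x = (66*13 + 67) mod 68 = 41 -> matches
step 3: x = (66*41 + 67) mod 68 = 53 -> same as recorded
step 4: x = (66*53 + 67) mod 68 = 29 -> agrees with the printout
step 5: x = (66*29 + 67) mod 68 = 9 -> consistent with the printout
step 6: x = (66*9 + 67) mod 68 = 49 -> in agreement
step 7: x = (66*49 + 67) mod 68 = 37 -> same as recorded
step 8: x = (66*37 + 67) mod 68 = 61 -> in agreement
step 9: x = (66*61 + 67) mod 68 = 13 -> exactly as logged
step 10: x = (66*13 + 67) mod 68 = 41 -> consistent with the printout
No step deviates from the rules.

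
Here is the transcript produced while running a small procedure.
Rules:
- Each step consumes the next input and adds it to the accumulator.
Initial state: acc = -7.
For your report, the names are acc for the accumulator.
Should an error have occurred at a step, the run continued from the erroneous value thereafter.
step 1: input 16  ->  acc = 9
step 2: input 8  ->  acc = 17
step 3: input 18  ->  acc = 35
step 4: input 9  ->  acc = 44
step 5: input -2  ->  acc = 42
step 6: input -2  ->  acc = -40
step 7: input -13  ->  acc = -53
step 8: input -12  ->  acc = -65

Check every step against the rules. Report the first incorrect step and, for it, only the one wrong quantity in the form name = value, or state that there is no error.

step 6, acc = 40

step 1: acc = -7 + 16 = 9 -> exactly as logged
step 2: acc = 9 + 8 = 17 -> agrees with the transcript
step 3: acc = 17 + 18 = 35 -> confirmed correct
step 4: acc = 35 + 9 = 44 -> checks out
step 5: acc = 44 + -2 = 42 -> confirmed correct
step 6: acc = 42 + -2 = 40 -> the entry is off here
So the first discrepancy is step 6, where the right value is acc = 40.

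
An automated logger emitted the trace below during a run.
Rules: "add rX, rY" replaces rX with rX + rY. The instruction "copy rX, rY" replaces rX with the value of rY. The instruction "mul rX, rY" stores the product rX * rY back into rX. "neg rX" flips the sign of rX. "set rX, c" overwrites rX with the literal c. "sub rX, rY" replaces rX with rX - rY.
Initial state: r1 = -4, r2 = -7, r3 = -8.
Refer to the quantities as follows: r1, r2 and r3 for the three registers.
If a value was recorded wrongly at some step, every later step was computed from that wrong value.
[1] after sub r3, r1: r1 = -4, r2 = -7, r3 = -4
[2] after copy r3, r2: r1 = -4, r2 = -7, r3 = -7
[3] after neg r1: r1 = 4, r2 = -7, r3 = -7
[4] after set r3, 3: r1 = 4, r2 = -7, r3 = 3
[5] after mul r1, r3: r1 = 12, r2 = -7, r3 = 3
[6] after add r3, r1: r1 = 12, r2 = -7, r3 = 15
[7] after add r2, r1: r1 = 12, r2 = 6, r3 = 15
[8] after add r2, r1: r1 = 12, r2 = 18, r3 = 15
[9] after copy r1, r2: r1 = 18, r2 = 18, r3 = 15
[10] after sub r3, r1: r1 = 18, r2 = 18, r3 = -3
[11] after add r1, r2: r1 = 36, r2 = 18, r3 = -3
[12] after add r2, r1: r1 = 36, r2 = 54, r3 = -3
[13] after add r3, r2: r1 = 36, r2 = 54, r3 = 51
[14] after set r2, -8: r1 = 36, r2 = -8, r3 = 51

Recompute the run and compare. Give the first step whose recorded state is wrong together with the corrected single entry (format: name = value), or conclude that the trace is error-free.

step 7, r2 = 5

step 1: r3 = -8 - -4 = -4 -> agrees with the trace
step 2: r3 = -7 -> consistent with the trace
step 3: r1 = -(-4) = 4 -> verified
step 4: r3 = 3 -> no discrepancy
step 5: r1 = 4 * 3 = 12 -> checks out
step 6: r3 = 3 + 12 = 15 -> checks out
step 7: r2 = -7 + 12 = 5 -> the trace disagrees here
So the first discrepancy is step 7, where the right value is r2 = 5.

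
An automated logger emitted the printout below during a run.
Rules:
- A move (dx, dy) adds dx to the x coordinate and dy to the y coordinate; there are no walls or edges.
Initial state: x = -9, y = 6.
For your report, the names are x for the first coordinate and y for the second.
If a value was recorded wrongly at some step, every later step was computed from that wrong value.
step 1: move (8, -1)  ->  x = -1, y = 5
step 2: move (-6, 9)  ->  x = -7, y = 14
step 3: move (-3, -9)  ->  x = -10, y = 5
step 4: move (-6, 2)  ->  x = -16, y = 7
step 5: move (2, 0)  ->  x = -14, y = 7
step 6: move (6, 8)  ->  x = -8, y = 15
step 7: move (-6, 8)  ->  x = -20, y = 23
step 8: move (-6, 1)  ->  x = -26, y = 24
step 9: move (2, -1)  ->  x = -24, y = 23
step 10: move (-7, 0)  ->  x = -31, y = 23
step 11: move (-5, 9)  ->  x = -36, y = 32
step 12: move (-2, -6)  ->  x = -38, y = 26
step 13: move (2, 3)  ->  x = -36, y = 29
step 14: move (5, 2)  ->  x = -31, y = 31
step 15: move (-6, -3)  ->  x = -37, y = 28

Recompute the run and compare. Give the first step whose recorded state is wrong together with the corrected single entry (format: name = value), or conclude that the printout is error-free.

Step 1: x = -9 + (8) = -1, y = 6 + (-1) = 5 — no discrepancy.
Step 2: x = -1 + (-6) = -7, y = 5 + (9) = 14 — agrees with the printout.
Step 3: x = -7 + (-3) = -10, y = 14 + (-9) = 5 — checks out.
Step 4: x = -10 + (-6) = -16, y = 5 + (2) = 7 — verified.
Step 5: x = -16 + (2) = -14, y = 7 + (0) = 7 — consistent with the printout.
Step 6: x = -14 + (6) = -8, y = 7 + (8) = 15 — same as recorded.
Step 7: x = -8 + (-6) = -14, y = 15 + (8) = 23 — a discrepancy with the printout.
So the first discrepancy is step 7, where the right value is x = -14.

step 7, x = -14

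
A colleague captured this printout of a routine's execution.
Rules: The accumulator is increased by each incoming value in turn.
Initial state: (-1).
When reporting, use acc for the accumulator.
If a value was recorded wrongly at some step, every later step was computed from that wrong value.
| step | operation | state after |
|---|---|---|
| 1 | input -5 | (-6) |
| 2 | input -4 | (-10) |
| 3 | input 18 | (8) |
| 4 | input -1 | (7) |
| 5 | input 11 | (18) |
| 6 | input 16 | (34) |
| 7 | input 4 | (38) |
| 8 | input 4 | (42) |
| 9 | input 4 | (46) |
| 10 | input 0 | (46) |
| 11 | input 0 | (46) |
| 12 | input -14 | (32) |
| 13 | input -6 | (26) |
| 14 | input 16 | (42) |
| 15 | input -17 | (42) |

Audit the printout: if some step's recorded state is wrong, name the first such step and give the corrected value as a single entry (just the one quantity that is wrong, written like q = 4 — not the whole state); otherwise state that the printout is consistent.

Step 1: acc = -1 + -5 = -6 — verified.
Step 2: acc = -6 + -4 = -10 — exactly as logged.
Step 3: acc = -10 + 18 = 8 — same as recorded.
Step 4: acc = 8 + -1 = 7 — same as recorded.
Step 5: acc = 7 + 11 = 18 — agrees with the printout.
Step 6: acc = 18 + 16 = 34 — exactly as logged.
Step 7: acc = 34 + 4 = 38 — consistent with the printout.
Step 8: acc = 38 + 4 = 42 — consistent with the printout.
Step 9: acc = 42 + 4 = 46 — same as recorded.
Step 10: acc = 46 + 0 = 46 — same as recorded.
Step 11: acc = 46 + 0 = 46 — checks out.
Step 12: acc = 46 + -14 = 32 — in agreement.
Step 13: acc = 32 + -6 = 26 — consistent with the printout.
Step 14: acc = 26 + 16 = 42 — same as recorded.
Step 15: acc = 42 + -17 = 25 — a discrepancy with the printout.
Conclusion: step 15 carries the first error; the entry should be acc = 25.

step 15, acc = 25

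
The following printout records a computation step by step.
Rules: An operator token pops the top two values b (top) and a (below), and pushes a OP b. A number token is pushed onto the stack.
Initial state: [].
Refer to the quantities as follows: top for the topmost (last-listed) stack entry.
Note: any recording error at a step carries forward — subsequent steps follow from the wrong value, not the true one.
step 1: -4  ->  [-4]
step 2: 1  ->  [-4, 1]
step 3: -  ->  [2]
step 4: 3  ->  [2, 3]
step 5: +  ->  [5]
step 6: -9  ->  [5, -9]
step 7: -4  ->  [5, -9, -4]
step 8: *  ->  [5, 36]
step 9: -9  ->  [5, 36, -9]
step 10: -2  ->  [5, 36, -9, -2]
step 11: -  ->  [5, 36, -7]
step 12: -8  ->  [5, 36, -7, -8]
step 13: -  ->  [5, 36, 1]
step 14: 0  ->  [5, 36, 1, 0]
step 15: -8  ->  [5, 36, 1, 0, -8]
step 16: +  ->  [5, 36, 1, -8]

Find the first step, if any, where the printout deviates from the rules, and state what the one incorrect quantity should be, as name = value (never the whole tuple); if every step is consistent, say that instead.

step 3, top = -5

Recomputing the run from the initial state:
step 1: [-4]
step 2: [-4, 1]
step 3: [-5]
step 4: [-5, 3]
step 5: [-2]
step 6: [-2, -9]
step 7: [-2, -9, -4]
step 8: [-2, 36]
step 9: [-2, 36, -9]
step 10: [-2, 36, -9, -2]
step 11: [-2, 36, -7]
step 12: [-2, 36, -7, -8]
step 13: [-2, 36, 1]
step 14: [-2, 36, 1, 0]
step 15: [-2, 36, 1, 0, -8]
step 16: [-2, 36, 1, -8]
The first disagreement with the printout is at step 3, where the value should be top = -5.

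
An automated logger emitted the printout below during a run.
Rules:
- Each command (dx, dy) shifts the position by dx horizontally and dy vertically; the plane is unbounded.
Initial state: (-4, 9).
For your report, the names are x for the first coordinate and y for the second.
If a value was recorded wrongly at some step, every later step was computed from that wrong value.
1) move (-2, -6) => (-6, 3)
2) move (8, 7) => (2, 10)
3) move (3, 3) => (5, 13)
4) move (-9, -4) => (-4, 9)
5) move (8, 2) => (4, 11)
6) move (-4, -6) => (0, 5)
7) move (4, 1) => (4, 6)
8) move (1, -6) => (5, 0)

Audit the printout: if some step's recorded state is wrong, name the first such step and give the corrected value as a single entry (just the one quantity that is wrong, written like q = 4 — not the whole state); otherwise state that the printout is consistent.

no error

Recomputing the run from the initial state:
step 1: x = -6, y = 3
step 2: x = 2, y = 10
step 3: x = 5, y = 13
step 4: x = -4, y = 9
step 5: x = 4, y = 11
step 6: x = 0, y = 5
step 7: x = 4, y = 6
step 8: x = 5, y = 0
This matches the printout at every step.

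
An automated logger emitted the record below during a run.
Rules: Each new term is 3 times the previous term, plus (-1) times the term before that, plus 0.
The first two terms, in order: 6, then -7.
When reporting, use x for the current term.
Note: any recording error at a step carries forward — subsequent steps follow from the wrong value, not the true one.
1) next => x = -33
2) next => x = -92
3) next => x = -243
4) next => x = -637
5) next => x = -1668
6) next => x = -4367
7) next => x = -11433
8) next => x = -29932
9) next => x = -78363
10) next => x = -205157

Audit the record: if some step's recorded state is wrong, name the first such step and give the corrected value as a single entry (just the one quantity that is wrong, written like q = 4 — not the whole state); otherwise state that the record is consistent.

step 1, x = -27

1. x = 3*(-7) + (-1)*(6) + (0) = -27 (the record has a different value)
So the first discrepancy is step 1, where the right value is x = -27.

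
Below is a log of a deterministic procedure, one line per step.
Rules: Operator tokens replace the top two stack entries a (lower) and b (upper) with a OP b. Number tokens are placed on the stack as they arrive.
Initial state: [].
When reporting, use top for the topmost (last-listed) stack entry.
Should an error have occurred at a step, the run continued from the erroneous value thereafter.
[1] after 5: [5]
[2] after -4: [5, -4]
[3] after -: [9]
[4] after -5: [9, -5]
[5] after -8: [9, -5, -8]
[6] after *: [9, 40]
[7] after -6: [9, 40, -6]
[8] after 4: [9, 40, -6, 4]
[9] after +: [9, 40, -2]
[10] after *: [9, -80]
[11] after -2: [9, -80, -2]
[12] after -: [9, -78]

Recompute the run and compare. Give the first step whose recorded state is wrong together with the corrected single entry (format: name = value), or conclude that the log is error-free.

Recomputing the run from the initial state:
step 1: [5]
step 2: [5, -4]
step 3: [9]
step 4: [9, -5]
step 5: [9, -5, -8]
step 6: [9, 40]
step 7: [9, 40, -6]
step 8: [9, 40, -6, 4]
step 9: [9, 40, -2]
step 10: [9, -80]
step 11: [9, -80, -2]
step 12: [9, -78]
This matches the log at every step.

no error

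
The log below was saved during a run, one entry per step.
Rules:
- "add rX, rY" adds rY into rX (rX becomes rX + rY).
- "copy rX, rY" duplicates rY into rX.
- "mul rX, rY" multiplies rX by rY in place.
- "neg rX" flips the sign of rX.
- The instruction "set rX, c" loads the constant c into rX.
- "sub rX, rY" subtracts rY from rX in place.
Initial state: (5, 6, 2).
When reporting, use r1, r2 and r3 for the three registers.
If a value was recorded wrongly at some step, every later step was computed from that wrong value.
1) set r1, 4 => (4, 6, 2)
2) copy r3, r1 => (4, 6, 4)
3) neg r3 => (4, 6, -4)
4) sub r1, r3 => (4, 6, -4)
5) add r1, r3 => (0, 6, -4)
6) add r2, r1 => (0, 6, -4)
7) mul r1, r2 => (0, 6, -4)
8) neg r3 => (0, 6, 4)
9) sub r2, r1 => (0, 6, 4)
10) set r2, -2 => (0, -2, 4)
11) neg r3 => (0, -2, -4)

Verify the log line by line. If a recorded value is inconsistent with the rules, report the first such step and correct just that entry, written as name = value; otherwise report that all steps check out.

step 4, r1 = 8

Step 1: r1 = 4 — consistent with the log.
Step 2: r3 = 4 — exactly as logged.
Step 3: r3 = -(4) = -4 — same as recorded.
Step 4: r1 = 4 - -4 = 8 — a discrepancy with the log.
Conclusion: step 4 carries the first error; the entry should be r1 = 8.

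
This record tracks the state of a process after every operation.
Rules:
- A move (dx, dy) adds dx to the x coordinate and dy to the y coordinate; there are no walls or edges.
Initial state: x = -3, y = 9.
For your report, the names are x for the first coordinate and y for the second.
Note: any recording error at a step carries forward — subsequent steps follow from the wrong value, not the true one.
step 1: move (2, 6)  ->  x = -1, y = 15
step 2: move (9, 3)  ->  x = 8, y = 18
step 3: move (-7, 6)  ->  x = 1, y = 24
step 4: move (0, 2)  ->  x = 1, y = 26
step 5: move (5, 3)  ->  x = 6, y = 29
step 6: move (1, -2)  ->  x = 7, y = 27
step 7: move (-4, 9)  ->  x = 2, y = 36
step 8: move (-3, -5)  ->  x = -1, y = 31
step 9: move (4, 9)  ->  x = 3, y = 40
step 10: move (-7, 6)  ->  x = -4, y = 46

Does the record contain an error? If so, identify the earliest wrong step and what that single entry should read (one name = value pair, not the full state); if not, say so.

Recomputing the run from the initial state:
step 1: x = -1, y = 15
step 2: x = 8, y = 18
step 3: x = 1, y = 24
step 4: x = 1, y = 26
step 5: x = 6, y = 29
step 6: x = 7, y = 27
step 7: x = 3, y = 36
step 8: x = 0, y = 31
step 9: x = 4, y = 40
step 10: x = -3, y = 46
The first disagreement with the record is at step 7, where the value should be x = 3.

step 7, x = 3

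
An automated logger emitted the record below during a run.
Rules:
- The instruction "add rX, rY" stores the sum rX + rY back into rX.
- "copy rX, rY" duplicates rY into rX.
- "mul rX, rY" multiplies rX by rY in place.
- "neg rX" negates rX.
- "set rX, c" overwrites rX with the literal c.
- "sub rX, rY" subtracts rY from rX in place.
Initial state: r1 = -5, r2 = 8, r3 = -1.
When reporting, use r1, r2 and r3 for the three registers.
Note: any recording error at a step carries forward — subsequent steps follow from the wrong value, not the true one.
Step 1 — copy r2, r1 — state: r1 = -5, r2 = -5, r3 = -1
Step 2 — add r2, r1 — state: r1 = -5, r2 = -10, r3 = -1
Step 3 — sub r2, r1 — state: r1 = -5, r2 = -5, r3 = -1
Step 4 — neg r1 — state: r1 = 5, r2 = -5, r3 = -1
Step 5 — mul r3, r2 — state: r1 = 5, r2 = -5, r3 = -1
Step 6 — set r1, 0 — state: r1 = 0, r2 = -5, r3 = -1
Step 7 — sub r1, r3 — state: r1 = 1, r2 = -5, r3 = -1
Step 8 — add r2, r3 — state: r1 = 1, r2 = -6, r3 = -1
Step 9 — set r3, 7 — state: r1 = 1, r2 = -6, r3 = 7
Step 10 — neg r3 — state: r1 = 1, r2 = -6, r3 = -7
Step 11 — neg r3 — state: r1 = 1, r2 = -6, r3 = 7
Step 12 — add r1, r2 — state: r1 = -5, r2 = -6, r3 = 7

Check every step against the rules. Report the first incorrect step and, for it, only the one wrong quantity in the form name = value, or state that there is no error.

step 5, r3 = 5

Recomputing the run from the initial state:
step 1: r1 = -5, r2 = -5, r3 = -1
step 2: r1 = -5, r2 = -10, r3 = -1
step 3: r1 = -5, r2 = -5, r3 = -1
step 4: r1 = 5, r2 = -5, r3 = -1
step 5: r1 = 5, r2 = -5, r3 = 5
step 6: r1 = 0, r2 = -5, r3 = 5
step 7: r1 = -5, r2 = -5, r3 = 5
step 8: r1 = -5, r2 = 0, r3 = 5
step 9: r1 = -5, r2 = 0, r3 = 7
step 10: r1 = -5, r2 = 0, r3 = -7
step 11: r1 = -5, r2 = 0, r3 = 7
step 12: r1 = -5, r2 = 0, r3 = 7
The first disagreement with the record is at step 5, where the value should be r3 = 5.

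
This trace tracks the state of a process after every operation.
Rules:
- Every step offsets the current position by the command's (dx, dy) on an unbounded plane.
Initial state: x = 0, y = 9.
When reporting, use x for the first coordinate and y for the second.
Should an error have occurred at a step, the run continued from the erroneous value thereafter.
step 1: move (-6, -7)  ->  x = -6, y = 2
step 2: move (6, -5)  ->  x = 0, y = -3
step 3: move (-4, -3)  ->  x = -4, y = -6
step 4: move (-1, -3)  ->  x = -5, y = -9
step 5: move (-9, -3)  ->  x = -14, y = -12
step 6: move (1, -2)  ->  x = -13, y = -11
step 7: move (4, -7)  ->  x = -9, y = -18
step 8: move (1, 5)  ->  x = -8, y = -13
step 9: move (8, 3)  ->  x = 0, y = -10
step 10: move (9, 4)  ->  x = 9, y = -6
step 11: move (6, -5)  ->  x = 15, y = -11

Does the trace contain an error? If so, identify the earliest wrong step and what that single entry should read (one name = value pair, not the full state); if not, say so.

step 6, y = -14

Recomputing the run from the initial state:
step 1: x = -6, y = 2
step 2: x = 0, y = -3
step 3: x = -4, y = -6
step 4: x = -5, y = -9
step 5: x = -14, y = -12
step 6: x = -13, y = -14
step 7: x = -9, y = -21
step 8: x = -8, y = -16
step 9: x = 0, y = -13
step 10: x = 9, y = -9
step 11: x = 15, y = -14
The first disagreement with the trace is at step 6, where the value should be y = -14.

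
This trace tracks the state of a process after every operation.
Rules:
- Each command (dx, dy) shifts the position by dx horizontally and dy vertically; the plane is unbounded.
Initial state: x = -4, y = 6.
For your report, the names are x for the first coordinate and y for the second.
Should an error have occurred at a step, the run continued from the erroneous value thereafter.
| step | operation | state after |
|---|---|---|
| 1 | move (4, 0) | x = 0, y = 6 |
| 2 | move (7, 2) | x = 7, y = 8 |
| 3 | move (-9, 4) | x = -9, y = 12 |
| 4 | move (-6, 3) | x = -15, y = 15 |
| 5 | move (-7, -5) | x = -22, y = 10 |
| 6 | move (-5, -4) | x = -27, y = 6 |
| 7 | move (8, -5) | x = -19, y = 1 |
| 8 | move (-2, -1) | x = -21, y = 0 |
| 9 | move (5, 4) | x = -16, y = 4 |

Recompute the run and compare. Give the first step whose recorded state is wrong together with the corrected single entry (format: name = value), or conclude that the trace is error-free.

step 3, x = -2

Recomputing the run from the initial state:
step 1: x = 0, y = 6
step 2: x = 7, y = 8
step 3: x = -2, y = 12
step 4: x = -8, y = 15
step 5: x = -15, y = 10
step 6: x = -20, y = 6
step 7: x = -12, y = 1
step 8: x = -14, y = 0
step 9: x = -9, y = 4
The first disagreement with the trace is at step 3, where the value should be x = -2.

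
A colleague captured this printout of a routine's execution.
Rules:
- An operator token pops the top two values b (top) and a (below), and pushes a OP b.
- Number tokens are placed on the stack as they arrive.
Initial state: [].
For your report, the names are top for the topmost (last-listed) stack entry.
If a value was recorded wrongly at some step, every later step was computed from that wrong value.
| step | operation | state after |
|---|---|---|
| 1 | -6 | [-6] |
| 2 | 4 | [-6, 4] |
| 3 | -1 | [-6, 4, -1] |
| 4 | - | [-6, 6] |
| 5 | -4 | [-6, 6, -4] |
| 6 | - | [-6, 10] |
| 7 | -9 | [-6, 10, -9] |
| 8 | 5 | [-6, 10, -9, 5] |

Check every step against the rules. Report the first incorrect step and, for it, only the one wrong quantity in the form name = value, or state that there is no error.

Recomputing the run from the initial state:
step 1: [-6]
step 2: [-6, 4]
step 3: [-6, 4, -1]
step 4: [-6, 5]
step 5: [-6, 5, -4]
step 6: [-6, 9]
step 7: [-6, 9, -9]
step 8: [-6, 9, -9, 5]
The first disagreement with the printout is at step 4, where the value should be top = 5.

step 4, top = 5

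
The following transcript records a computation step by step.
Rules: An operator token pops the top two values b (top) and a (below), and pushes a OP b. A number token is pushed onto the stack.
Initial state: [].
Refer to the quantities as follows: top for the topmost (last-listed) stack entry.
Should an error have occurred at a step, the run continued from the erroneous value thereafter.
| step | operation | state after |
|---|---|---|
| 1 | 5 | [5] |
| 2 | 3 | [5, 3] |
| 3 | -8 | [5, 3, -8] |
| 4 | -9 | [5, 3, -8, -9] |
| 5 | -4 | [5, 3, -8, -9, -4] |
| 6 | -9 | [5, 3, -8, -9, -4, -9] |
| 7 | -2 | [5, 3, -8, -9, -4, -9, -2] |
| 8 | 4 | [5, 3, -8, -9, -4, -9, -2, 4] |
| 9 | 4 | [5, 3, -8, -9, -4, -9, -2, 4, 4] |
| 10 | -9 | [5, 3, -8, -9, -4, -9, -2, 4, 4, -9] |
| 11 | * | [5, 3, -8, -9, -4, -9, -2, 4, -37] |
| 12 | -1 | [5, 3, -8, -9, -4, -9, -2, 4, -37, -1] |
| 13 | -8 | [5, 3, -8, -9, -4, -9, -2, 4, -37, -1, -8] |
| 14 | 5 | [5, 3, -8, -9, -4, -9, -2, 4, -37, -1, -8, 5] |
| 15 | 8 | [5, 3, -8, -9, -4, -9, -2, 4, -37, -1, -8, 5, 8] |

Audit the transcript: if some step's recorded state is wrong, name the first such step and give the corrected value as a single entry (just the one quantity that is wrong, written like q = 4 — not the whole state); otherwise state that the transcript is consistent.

step 11, top = -36

Recomputing the run from the initial state:
step 1: [5]
step 2: [5, 3]
step 3: [5, 3, -8]
step 4: [5, 3, -8, -9]
step 5: [5, 3, -8, -9, -4]
step 6: [5, 3, -8, -9, -4, -9]
step 7: [5, 3, -8, -9, -4, -9, -2]
step 8: [5, 3, -8, -9, -4, -9, -2, 4]
step 9: [5, 3, -8, -9, -4, -9, -2, 4, 4]
step 10: [5, 3, -8, -9, -4, -9, -2, 4, 4, -9]
step 11: [5, 3, -8, -9, -4, -9, -2, 4, -36]
step 12: [5, 3, -8, -9, -4, -9, -2, 4, -36, -1]
step 13: [5, 3, -8, -9, -4, -9, -2, 4, -36, -1, -8]
step 14: [5, 3, -8, -9, -4, -9, -2, 4, -36, -1, -8, 5]
step 15: [5, 3, -8, -9, -4, -9, -2, 4, -36, -1, -8, 5, 8]
The first disagreement with the transcript is at step 11, where the value should be top = -36.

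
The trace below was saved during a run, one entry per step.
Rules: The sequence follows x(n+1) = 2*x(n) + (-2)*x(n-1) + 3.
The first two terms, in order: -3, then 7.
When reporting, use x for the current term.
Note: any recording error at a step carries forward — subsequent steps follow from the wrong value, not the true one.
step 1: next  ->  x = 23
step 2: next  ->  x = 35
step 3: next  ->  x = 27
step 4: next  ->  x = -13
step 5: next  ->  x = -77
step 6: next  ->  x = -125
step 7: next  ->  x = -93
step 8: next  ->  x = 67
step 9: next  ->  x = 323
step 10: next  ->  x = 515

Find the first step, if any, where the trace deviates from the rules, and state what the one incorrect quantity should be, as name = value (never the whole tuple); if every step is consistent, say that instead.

Recomputing the run from the initial state:
step 1: x = 23
step 2: x = 35
step 3: x = 27
step 4: x = -13
step 5: x = -77
step 6: x = -125
step 7: x = -93
step 8: x = 67
step 9: x = 323
step 10: x = 515
This matches the trace at every step.

no error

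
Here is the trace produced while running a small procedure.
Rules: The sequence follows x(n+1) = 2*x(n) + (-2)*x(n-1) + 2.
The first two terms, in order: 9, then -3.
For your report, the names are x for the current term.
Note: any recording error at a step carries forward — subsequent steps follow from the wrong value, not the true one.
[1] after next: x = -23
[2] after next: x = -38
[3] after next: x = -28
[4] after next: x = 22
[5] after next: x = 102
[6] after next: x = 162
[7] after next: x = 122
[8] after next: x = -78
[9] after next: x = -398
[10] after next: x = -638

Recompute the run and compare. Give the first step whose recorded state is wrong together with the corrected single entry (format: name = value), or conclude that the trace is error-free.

Recomputing the run from the initial state:
step 1: x = -22
step 2: x = -36
step 3: x = -26
step 4: x = 22
step 5: x = 98
step 6: x = 154
step 7: x = 114
step 8: x = -78
step 9: x = -382
step 10: x = -606
The first disagreement with the trace is at step 1, where the value should be x = -22.

step 1, x = -22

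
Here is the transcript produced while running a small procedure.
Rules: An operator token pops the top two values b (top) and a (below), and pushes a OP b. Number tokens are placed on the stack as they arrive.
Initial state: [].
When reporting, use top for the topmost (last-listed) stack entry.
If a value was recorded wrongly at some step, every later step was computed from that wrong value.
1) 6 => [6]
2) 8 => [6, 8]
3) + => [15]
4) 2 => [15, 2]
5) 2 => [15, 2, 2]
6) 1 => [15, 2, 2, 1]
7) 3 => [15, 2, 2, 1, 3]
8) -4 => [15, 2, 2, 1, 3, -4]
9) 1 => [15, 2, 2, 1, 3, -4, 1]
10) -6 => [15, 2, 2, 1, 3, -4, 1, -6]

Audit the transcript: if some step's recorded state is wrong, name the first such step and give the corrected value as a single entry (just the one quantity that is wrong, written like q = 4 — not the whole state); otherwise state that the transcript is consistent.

Step 1: push 6: top = 6 — matches.
Step 2: push 8: top = 8 — agrees with the transcript.
Step 3: 6 + 8 = 14 — first mismatch against the transcript.
Step 3 is the first one off; corrected, top = 14.

step 3, top = 14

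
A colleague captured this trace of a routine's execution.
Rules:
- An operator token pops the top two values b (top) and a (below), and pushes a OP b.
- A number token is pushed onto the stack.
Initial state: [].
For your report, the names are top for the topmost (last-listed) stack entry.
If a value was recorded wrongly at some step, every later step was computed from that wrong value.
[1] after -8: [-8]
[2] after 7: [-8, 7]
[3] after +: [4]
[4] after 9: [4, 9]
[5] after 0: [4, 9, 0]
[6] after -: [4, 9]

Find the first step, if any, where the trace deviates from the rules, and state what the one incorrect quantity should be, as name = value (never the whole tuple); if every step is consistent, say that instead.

step 3, top = -1

step 1: push -8: top = -8 -> no discrepancy
step 2: push 7: top = 7 -> confirmed correct
step 3: -8 + 7 = -1 -> not what was recorded
The earliest wrong entry is at step 3: it should read top = -1.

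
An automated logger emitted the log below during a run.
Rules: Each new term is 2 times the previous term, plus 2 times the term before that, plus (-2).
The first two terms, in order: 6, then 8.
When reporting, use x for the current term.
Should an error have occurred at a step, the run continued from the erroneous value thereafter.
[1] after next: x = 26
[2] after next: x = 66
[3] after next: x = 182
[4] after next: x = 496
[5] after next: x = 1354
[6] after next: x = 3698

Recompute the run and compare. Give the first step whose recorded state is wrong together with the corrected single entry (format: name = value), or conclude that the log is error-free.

1. x = 2*(8) + (2)*(6) + (-2) = 26 (same as recorded)
2. x = 2*(26) + (2)*(8) + (-2) = 66 (checks out)
3. x = 2*(66) + (2)*(26) + (-2) = 182 (checks out)
4. x = 2*(182) + (2)*(66) + (-2) = 494 (the log has a different value)
Conclusion: step 4 carries the first error; the entry should be x = 494.

step 4, x = 494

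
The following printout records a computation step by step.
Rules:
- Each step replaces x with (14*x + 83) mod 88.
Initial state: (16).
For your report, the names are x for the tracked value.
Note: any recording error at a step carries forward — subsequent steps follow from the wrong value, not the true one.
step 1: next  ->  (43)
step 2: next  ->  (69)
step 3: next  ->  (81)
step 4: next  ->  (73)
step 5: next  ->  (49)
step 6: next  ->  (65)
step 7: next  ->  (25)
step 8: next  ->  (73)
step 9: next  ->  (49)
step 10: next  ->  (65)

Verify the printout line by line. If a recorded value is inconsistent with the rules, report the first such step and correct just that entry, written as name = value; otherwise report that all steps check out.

Recomputing the run from the initial state:
step 1: x = 43
step 2: x = 69
step 3: x = 81
step 4: x = 73
step 5: x = 49
step 6: x = 65
step 7: x = 25
step 8: x = 81
step 9: x = 73
step 10: x = 49
The first disagreement with the printout is at step 8, where the value should be x = 81.

step 8, x = 81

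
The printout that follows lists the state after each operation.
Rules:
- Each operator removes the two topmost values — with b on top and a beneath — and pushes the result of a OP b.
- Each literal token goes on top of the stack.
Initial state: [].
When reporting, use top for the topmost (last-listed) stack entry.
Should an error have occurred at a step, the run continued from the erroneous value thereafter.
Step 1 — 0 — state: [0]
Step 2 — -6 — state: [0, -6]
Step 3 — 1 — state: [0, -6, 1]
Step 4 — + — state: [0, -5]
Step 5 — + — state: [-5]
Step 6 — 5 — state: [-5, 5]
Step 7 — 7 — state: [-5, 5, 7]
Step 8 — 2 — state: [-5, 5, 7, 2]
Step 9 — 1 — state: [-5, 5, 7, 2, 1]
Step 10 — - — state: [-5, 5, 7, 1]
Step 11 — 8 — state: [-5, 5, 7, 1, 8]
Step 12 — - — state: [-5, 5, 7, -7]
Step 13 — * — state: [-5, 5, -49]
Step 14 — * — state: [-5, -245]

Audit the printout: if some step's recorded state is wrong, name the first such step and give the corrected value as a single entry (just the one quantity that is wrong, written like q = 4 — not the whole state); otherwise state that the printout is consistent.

no error

Step 1: push 0: top = 0 — confirmed correct.
Step 2: push -6: top = -6 — exactly as logged.
Step 3: push 1: top = 1 — consistent with the printout.
Step 4: -6 + 1 = -5 — exactly as logged.
Step 5: 0 + -5 = -5 — agrees with the printout.
Step 6: push 5: top = 5 — exactly as logged.
Step 7: push 7: top = 7 — in agreement.
Step 8: push 2: top = 2 — no discrepancy.
Step 9: push 1: top = 1 — checks out.
Step 10: 2 - 1 = 1 — checks out.
Step 11: push 8: top = 8 — exactly as logged.
Step 12: 1 - 8 = -7 — agrees with the printout.
Step 13: 7 * -7 = -49 — same as recorded.
Step 14: 5 * -49 = -245 — agrees with the printout.
The whole run recomputes cleanly — no discrepancies.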